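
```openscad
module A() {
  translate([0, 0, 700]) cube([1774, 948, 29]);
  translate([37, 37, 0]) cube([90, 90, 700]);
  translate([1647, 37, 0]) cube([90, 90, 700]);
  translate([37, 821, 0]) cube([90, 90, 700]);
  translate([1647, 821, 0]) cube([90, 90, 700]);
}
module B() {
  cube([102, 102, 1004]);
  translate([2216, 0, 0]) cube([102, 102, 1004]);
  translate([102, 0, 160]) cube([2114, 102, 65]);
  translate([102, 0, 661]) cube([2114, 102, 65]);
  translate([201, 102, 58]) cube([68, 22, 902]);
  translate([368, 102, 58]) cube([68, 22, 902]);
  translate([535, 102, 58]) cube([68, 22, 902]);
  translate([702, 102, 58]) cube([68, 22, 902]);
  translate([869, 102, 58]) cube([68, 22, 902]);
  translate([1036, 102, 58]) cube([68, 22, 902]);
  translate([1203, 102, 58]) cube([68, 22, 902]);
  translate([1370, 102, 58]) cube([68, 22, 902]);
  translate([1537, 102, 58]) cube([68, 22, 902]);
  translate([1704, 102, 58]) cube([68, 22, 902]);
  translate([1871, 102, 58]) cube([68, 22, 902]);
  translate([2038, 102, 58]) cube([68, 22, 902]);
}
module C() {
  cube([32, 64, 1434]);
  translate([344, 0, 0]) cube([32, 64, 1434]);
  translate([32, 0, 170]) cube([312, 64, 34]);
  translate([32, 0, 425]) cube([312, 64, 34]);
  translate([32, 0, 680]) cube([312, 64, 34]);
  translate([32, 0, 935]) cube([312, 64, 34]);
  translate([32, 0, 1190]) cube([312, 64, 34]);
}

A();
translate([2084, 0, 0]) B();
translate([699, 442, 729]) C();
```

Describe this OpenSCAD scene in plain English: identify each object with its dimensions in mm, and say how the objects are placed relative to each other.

A is a rectangular dining table. The top is 1774×948×29 mm with its upper surface at z = 729 mm. It stands on four 90×90 mm square legs, each inset 37 mm from the nearest pair of top edges, running from the floor to the underside of the top.

B is a fence section. Two 102×102 mm posts, 1004 mm tall, stand on the floor with a clear span of 2114 mm between their inner faces. Two horizontal rails of 102×65 mm section span the gap between the posts with their undersides at z = 160 mm and z = 661 mm, flush with the posts' −y face. 12 pickets, each 68 mm wide, 22 mm thick and 902 mm tall, are fixed to the +y face of the rails with their bottoms at z = 58 mm, evenly spaced across the span with equal gaps (rounded down to the nearest mm) at the −x end and between each pair — any rounding remainder accumulates at the +x end.

C is a wooden ladder with two side rails of 32×64 mm section and 1434 mm height, set 376 mm apart overall. Between them run 5 rectangular rungs (64 mm deep, 34 mm thick), front faces flush with the rails' −y face. The bottom of the first rung is 170 mm above the floor and each subsequent rung is 255 mm higher than the one below.

The fence section is on the floor beside the table on its +x side. The ladder is on top of the table, centred.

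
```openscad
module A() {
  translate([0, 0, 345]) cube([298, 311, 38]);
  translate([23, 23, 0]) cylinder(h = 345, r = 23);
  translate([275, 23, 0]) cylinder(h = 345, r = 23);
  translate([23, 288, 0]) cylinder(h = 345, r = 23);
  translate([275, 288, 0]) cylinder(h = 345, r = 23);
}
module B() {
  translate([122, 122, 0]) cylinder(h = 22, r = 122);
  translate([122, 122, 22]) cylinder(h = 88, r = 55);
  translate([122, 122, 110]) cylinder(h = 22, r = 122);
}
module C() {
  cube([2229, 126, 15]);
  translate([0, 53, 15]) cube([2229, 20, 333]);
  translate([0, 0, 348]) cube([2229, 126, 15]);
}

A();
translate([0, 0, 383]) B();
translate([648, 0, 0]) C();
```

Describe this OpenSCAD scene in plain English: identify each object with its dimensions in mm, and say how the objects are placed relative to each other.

A is a four-legged stool. The seat is 298×311 mm, 38 mm thick, top at z = 383 mm. It stands on four round legs, each 46 mm in diameter, from z = 0 to the seat underside, each leg's axis is inset half a diameter from the nearest pair of seat edges (so the leg's bounding box is flush with the corner).

B is a spool: two coaxial disc flanges of radius 122 mm and thickness 22 mm, joined by a core cylinder of radius 55 mm and height 88 mm. The lower flange rests on z = 0 and the three cylinders share a vertical axis.

C is an I-beam lying along x, 2229 mm long. Overall section height 363 mm. Two flanges 126 mm wide (y) and 15 mm thick, one on the floor and one at the top; a web 20 mm thick runs between them, centred on the flange width.

The spool is on top of the stool. The I-beam is on the floor beside the stool on its +x side.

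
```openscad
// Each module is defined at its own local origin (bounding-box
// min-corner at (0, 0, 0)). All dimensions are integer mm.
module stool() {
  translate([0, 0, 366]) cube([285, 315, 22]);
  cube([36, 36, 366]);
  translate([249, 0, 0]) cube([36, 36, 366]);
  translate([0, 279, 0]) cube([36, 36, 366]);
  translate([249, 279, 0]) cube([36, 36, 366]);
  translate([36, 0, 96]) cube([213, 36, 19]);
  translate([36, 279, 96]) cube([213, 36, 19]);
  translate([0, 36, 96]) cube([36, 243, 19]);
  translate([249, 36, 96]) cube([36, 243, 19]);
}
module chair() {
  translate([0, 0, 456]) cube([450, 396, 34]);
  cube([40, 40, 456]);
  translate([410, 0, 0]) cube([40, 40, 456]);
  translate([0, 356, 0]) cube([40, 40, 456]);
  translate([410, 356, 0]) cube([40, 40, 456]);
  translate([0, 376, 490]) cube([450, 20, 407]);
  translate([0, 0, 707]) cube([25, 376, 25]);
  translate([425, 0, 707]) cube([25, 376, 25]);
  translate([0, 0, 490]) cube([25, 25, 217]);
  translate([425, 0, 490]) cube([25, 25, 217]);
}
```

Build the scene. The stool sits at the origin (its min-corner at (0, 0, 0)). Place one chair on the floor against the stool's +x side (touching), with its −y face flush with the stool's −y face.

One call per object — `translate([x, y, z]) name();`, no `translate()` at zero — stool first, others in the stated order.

stool();
translate([285, 0, 0]) chair();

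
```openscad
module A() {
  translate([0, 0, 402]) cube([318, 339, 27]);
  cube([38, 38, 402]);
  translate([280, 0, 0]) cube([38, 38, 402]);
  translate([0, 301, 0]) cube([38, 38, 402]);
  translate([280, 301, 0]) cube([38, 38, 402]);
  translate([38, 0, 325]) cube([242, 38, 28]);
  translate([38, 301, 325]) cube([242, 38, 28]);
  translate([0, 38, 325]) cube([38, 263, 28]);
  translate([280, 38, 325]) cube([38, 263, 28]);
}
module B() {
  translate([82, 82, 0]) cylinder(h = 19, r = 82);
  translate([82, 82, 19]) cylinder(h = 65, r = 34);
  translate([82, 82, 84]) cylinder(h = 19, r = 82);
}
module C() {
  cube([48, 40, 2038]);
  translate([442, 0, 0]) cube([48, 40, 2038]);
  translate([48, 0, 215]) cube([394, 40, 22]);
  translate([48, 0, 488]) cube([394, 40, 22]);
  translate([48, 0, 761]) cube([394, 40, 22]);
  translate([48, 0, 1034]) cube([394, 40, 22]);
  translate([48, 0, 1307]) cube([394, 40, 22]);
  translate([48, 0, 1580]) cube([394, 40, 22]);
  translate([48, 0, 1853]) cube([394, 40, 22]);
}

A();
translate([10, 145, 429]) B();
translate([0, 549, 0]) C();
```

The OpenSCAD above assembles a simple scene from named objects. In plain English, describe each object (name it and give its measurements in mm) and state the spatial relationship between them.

A is a four-legged stool. The seat is 318×339 mm, 27 mm thick, top at z = 429 mm. It stands on four square legs, each 38×38 mm in cross-section, from z = 0 to the seat underside, each flush with a corner of the seat. Four stretchers, 38 mm wide and 28 mm tall, connect adjacent legs with their undersides at z = 325 mm, each running between the inner faces of the legs it joins and aligned with the legs' outer faces on the other axis.

B is a spool: two coaxial disc flanges of radius 82 mm and thickness 19 mm, joined by a core cylinder of radius 34 mm and height 65 mm. The lower flange rests on z = 0 and the three cylinders share a vertical axis.

C is a wooden ladder with two side rails of 48×40 mm section and 2038 mm height, set 490 mm apart overall. Between them run 7 rectangular rungs (40 mm deep, 22 mm thick), front faces flush with the rails' −y face. The bottom of the first rung is 215 mm above the floor and each subsequent rung is 273 mm higher than the one below.

The spool is on top of the stool. The ladder is on the floor beside the stool on its +y side.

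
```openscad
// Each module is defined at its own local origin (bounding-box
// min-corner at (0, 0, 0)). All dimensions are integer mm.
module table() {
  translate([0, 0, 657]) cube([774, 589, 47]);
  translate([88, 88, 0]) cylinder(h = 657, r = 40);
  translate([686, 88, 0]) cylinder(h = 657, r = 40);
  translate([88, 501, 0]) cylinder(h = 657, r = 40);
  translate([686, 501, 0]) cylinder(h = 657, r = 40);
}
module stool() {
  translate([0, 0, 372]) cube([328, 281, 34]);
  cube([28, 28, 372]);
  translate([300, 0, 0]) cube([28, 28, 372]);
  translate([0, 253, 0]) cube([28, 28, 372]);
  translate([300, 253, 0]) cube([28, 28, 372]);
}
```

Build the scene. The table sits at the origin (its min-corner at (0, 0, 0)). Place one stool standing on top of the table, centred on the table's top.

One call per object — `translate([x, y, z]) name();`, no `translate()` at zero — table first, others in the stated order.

table();
translate([223, 154, 704]) stool();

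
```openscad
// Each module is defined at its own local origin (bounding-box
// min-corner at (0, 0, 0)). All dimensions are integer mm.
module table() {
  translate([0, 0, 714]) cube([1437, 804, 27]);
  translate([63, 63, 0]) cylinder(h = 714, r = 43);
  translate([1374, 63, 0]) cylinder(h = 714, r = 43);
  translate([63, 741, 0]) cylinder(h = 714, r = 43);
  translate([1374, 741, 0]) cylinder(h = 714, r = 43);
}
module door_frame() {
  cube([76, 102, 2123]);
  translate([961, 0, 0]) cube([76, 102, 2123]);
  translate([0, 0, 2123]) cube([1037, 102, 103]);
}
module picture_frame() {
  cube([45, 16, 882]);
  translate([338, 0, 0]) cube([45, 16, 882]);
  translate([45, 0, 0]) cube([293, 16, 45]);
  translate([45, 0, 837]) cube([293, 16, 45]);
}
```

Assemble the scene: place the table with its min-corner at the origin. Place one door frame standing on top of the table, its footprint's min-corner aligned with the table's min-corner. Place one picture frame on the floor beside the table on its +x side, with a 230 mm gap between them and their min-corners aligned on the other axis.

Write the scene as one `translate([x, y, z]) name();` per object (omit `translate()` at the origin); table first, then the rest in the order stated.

table();
translate([0, 0, 741]) door_frame();
translate([1667, 0, 0]) picture_frame();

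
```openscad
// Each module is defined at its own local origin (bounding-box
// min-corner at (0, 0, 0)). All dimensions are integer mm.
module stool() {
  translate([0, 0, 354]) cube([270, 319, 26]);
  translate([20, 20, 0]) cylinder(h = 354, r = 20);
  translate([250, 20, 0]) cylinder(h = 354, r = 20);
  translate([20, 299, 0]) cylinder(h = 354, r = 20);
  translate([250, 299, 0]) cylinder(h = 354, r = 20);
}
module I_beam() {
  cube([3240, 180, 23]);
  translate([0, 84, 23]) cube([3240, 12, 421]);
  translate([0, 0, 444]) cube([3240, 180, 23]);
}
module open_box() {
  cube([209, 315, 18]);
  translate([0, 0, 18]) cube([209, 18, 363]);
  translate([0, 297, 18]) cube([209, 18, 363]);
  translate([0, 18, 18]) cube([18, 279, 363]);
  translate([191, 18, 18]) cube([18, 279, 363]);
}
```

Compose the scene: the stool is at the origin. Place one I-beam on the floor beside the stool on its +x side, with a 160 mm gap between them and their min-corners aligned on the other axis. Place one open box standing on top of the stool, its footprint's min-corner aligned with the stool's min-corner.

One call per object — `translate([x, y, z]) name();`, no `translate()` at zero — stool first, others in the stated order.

stool();
translate([430, 0, 0]) I_beam();
translate([0, 0, 380]) open_box();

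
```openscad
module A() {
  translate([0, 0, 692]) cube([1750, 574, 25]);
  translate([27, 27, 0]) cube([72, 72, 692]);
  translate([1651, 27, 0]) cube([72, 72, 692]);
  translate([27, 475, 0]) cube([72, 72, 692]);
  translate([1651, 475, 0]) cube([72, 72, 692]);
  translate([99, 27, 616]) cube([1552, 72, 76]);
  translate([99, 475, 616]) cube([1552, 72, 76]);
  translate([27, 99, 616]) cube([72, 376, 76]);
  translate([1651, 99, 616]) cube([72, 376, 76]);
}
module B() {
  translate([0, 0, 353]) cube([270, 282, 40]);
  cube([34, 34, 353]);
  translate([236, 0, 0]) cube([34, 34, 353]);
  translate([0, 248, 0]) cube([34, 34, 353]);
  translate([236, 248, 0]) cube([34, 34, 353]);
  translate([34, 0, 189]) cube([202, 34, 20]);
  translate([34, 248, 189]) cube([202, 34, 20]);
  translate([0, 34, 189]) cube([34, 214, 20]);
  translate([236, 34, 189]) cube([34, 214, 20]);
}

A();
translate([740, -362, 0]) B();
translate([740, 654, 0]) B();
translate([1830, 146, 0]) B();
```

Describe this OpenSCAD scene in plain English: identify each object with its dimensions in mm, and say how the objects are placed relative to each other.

A is a table: top 1750 mm (x) × 574 mm (y), 25 mm thick, upper face at z = 717 mm, on four 72×72 mm square legs, each inset 27 mm from the nearest pair of top edges, running from z = 0 to the bottom of the top. Four apron rails, 72 mm thick and 76 mm tall, run between adjacent legs with their top edges flush with the underside of the top and their outer faces flush with the legs' outer faces.

B is a simple wooden stool: a rectangular seat 270 mm (x) by 282 mm (y), 40 mm thick, top face at z = 393 mm, on four square legs, each 34×34 mm in cross-section. The legs rest on z = 0, each flush with a corner of the seat. Four stretchers, 34 mm wide and 20 mm tall, connect adjacent legs with their undersides at z = 189 mm, each running between the inner faces of the legs it joins and aligned with the legs' outer faces on the other axis.

Three stools sit around the table at the −y, +y, +x sides.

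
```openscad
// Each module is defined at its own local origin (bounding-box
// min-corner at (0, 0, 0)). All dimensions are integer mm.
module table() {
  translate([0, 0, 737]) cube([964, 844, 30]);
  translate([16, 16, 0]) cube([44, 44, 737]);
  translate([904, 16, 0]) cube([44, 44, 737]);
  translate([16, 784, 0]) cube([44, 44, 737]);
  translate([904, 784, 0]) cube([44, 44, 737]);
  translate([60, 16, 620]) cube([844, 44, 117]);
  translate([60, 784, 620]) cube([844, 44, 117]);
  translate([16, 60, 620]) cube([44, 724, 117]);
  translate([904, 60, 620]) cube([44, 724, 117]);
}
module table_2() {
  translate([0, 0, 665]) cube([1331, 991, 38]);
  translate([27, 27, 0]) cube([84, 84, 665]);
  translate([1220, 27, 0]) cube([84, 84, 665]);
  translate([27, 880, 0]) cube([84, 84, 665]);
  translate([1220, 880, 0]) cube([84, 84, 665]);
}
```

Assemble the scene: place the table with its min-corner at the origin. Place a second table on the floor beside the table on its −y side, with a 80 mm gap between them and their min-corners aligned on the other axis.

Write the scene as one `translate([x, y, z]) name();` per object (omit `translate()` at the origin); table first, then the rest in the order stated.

table();
translate([0, -1071, 0]) table_2();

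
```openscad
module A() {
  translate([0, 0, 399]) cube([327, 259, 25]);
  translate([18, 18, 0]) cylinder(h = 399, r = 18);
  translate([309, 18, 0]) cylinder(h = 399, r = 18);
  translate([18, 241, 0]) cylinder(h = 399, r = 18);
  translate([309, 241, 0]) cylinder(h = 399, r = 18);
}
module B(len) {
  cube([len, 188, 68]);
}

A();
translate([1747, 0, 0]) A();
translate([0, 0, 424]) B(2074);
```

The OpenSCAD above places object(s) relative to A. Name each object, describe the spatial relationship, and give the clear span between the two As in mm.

Second stool starts at x = 1747; first ends at x = 327; clear span = 1747 − 327 = 1420 mm.

A is a stool. B is a beam. A beam spans the tops of two stools. The clear span between the two stools is 1420 mm.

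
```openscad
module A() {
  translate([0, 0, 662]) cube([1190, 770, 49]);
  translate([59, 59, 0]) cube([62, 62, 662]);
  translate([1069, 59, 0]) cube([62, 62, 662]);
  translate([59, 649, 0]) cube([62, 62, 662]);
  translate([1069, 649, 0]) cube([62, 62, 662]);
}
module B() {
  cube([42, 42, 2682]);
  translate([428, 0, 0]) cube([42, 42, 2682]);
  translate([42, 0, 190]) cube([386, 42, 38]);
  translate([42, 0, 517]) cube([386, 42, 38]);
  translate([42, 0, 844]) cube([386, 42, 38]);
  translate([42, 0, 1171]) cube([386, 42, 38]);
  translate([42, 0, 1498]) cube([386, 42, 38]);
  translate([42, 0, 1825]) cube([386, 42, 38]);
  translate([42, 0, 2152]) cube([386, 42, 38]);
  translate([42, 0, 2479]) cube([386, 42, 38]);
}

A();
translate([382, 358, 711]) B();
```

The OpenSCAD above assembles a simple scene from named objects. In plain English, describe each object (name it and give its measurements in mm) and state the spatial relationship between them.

A is a table with a 1190×770 mm rectangular top, 49 mm thick, top surface at z = 711 mm, supported by four 62×62 mm square legs, each inset 59 mm from the nearest pair of top edges, running from the floor.

B is a wooden ladder with two side rails of 42×42 mm section and 2682 mm height, set 470 mm apart overall. Between them run 8 rectangular rungs (42 mm deep, 38 mm thick), front faces flush with the rails' −y face. The bottom of the first rung is 190 mm above the floor and each subsequent rung is 327 mm higher than the one below.

The ladder is on top of the table.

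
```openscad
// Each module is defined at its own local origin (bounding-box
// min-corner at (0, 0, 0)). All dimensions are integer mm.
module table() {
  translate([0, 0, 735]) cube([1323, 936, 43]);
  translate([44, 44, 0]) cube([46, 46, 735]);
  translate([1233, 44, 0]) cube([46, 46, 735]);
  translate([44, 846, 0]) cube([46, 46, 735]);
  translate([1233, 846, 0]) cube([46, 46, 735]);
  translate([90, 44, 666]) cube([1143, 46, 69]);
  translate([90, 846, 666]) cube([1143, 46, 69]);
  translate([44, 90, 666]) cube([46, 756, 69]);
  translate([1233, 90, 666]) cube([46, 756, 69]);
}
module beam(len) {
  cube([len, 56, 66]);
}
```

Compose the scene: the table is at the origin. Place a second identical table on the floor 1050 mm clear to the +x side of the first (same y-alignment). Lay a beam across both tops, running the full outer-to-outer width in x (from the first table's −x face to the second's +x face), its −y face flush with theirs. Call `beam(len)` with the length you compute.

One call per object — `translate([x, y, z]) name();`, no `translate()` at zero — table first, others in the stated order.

table();
translate([2373, 0, 0]) table();
translate([0, 0, 778]) beam(3696);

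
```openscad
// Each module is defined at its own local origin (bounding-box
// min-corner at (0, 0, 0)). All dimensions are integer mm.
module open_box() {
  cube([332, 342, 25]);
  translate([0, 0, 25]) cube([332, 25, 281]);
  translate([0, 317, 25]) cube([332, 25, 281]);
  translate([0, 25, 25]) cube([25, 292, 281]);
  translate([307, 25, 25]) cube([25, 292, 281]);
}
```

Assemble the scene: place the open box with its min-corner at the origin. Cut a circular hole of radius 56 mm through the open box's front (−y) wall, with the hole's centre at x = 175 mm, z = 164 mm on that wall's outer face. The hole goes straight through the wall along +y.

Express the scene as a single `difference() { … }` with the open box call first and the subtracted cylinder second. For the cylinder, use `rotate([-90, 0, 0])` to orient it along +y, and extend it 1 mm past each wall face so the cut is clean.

difference() {
  open_box();
  translate([175, -1, 164]) rotate([-90, 0, 0]) cylinder(h = 27, r = 56);
}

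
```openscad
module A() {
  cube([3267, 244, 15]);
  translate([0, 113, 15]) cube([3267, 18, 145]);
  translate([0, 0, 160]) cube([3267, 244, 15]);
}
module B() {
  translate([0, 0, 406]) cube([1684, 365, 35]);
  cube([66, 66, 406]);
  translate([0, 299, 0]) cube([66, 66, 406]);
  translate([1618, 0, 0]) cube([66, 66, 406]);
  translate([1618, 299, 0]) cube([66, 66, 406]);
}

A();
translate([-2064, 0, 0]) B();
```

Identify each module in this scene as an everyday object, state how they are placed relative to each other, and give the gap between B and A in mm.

The bench's nearest face is 380 mm from the I-beam's −x face.

A is an I-beam. B is a bench. The bench is on the floor beside the I-beam on its −x side. The gap between the bench and the I-beam is 380 mm.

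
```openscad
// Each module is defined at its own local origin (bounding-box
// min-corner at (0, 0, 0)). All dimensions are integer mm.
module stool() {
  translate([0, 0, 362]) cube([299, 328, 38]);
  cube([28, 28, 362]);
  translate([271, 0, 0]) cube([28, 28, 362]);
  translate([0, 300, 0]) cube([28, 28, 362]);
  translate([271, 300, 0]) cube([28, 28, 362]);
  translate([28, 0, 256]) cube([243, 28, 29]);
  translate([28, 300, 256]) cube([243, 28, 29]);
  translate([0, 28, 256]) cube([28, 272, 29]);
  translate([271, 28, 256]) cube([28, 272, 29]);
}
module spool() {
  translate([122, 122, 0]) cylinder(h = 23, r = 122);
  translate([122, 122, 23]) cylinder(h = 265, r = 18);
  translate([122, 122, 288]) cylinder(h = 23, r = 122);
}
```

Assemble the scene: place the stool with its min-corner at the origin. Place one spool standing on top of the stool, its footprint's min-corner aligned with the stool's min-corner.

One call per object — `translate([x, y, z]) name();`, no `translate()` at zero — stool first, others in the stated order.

stool();
translate([0, 0, 400]) spool();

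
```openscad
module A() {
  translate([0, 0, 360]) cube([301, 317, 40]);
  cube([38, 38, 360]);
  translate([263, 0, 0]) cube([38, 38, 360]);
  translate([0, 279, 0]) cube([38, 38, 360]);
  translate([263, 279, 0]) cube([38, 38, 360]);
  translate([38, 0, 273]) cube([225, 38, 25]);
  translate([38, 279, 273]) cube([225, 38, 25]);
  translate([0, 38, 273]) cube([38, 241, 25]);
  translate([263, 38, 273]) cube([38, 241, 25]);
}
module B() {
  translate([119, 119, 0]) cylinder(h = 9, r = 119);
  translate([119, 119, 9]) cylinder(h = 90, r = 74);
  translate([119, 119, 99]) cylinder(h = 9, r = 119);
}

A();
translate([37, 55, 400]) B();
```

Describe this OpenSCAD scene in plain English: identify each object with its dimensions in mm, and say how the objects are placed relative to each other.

A is a four-legged stool. The seat is a 301×317×40 mm slab whose top surface is at z = 400 mm; four square legs, each 38×38 mm in cross-section, run from the floor (z = 0) to the underside of the seat, each flush with a corner of the seat. Four stretchers, 38 mm wide and 25 mm tall, connect adjacent legs with their undersides at z = 273 mm, each running between the inner faces of the legs it joins and aligned with the legs' outer faces on the other axis.

B is a spool: two coaxial disc flanges of radius 119 mm and thickness 9 mm, joined by a core cylinder of radius 74 mm and height 90 mm. The lower flange rests on z = 0 and the three cylinders share a vertical axis.

The spool is on top of the stool.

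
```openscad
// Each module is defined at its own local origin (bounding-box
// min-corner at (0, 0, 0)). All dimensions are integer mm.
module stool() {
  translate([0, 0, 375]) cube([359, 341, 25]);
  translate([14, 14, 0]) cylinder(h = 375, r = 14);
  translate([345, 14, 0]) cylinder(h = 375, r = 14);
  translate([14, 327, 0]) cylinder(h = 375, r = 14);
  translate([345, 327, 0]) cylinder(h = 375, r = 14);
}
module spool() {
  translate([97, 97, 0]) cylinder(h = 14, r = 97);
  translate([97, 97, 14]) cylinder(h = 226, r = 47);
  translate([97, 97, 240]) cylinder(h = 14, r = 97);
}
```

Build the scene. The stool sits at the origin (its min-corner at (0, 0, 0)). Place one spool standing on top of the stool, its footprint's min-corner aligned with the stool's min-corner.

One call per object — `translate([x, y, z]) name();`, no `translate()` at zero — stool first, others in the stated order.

stool();
translate([0, 0, 400]) spool();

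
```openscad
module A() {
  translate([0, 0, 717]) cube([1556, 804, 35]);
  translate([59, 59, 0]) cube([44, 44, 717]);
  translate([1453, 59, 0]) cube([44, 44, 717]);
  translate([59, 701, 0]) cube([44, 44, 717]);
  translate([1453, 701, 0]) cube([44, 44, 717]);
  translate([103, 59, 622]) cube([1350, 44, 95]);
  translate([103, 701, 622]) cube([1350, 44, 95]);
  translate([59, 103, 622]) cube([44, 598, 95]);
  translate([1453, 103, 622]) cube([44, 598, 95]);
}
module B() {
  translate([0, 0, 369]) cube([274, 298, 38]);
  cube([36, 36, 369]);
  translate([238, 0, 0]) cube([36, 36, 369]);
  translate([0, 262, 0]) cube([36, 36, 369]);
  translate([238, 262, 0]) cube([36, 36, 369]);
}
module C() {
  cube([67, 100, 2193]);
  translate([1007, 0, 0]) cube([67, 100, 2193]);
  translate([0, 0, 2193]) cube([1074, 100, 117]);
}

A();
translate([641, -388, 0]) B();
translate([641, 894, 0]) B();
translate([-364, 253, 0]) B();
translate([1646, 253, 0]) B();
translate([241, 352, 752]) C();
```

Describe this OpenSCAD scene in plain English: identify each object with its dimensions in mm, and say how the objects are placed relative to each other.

A is a rectangular dining table. The top is 1556×804×35 mm with its upper surface at z = 752 mm. It stands on four 44×44 mm square legs, each inset 59 mm from the nearest pair of top edges, running from the floor to the underside of the top. Four apron rails, 44 mm thick and 95 mm tall, run between adjacent legs with their top edges flush with the underside of the top and their outer faces flush with the legs' outer faces.

B is a four-legged stool. The seat is a 274×298×38 mm slab whose top surface is at z = 407 mm; four square legs, each 36×36 mm in cross-section, run from the floor (z = 0) to the underside of the seat, each flush with a corner of the seat.

C is a door frame. The clear opening is 940 mm wide and 2193 mm high. Two 67 mm wide jambs, 100 mm deep, stand either side of the opening from the floor to the top of the opening. A 117 mm thick head sits across the top of both jambs, spanning the full outside width of the frame.

Four stools sit around the table at the −y, +y, −x, +x sides. The door frame is on top of the table, centred.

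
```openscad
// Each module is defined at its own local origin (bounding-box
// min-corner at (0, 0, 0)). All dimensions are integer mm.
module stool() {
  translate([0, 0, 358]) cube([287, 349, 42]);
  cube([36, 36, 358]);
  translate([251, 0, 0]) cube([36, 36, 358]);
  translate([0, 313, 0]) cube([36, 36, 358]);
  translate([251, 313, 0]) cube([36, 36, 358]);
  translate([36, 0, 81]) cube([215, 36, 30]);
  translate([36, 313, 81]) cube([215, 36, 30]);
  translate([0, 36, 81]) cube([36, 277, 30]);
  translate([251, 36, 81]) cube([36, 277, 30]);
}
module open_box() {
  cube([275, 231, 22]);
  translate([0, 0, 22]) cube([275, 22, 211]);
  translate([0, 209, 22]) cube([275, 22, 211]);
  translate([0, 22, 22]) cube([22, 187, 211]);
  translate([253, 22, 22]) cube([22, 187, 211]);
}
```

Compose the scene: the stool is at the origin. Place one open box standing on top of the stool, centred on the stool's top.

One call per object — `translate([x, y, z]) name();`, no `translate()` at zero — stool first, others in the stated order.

stool();
translate([6, 59, 400]) open_box();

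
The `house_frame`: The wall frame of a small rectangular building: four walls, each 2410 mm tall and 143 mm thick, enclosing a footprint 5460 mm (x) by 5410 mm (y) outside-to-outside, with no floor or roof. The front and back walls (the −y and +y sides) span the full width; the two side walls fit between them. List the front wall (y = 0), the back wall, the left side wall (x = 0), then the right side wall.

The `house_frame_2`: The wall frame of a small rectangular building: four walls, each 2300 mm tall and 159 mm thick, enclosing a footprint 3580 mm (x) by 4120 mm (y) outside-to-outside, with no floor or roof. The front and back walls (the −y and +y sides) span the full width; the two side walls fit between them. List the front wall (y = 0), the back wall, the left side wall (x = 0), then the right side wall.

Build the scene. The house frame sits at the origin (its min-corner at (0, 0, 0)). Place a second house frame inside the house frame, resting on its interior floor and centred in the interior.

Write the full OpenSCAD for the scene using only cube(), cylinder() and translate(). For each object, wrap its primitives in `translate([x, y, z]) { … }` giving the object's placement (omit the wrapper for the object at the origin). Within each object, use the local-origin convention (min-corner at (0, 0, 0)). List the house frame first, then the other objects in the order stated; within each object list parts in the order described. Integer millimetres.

cube([5460, 143, 2410]);
translate([0, 5267, 0]) cube([5460, 143, 2410]);
translate([0, 143, 0]) cube([143, 5124, 2410]);
translate([5317, 143, 0]) cube([143, 5124, 2410]);
translate([940, 645, 0]) {
  cube([3580, 159, 2300]);
  translate([0, 3961, 0]) cube([3580, 159, 2300]);
  translate([0, 159, 0]) cube([159, 3802, 2300]);
  translate([3421, 159, 0]) cube([159, 3802, 2300]);
}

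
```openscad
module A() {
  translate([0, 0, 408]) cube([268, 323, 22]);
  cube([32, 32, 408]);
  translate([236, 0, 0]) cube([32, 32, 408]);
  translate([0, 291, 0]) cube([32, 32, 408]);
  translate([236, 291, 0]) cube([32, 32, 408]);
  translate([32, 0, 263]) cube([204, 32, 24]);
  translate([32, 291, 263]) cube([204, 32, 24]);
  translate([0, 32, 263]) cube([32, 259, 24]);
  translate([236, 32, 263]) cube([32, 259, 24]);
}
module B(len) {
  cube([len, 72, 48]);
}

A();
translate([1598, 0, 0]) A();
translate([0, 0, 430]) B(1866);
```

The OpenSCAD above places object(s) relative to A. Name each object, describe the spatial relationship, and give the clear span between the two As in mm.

Second stool starts at x = 1598; first ends at x = 268; clear span = 1598 − 268 = 1330 mm.

A is a stool. B is a beam. A beam spans the tops of two stools. The clear span between the two stools is 1330 mm.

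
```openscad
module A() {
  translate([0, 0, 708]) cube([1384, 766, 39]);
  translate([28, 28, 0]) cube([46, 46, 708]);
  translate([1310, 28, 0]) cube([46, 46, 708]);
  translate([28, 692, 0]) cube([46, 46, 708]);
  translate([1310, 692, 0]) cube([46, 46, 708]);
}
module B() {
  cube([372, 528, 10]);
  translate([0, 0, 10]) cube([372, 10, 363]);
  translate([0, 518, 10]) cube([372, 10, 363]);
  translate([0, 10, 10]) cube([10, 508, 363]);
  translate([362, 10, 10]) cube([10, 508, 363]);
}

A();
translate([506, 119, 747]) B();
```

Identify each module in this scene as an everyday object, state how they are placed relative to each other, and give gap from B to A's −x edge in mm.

A is a table. B is an open box. The open box is on top of the table, centred. The gap from the open box to the table's −x edge is 506 mm.

The open box's min-x is at 506; the table's min-x is 0; gap = 506 mm.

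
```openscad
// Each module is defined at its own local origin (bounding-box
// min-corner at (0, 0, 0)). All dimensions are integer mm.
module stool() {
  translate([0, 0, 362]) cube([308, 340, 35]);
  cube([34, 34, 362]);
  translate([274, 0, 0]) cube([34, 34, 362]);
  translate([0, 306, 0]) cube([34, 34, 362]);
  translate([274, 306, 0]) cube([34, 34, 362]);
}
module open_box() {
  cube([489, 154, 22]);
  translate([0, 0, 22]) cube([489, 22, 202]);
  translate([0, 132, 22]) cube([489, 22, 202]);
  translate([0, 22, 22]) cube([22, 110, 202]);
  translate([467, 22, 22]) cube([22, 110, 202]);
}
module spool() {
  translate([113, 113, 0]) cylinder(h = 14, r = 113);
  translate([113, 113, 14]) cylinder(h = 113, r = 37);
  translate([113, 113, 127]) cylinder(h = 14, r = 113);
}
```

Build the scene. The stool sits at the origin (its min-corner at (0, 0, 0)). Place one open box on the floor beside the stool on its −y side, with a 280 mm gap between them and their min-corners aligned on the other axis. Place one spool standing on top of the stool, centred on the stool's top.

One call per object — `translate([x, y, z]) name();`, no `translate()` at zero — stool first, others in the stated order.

stool();
translate([0, -434, 0]) open_box();
translate([41, 57, 397]) spool();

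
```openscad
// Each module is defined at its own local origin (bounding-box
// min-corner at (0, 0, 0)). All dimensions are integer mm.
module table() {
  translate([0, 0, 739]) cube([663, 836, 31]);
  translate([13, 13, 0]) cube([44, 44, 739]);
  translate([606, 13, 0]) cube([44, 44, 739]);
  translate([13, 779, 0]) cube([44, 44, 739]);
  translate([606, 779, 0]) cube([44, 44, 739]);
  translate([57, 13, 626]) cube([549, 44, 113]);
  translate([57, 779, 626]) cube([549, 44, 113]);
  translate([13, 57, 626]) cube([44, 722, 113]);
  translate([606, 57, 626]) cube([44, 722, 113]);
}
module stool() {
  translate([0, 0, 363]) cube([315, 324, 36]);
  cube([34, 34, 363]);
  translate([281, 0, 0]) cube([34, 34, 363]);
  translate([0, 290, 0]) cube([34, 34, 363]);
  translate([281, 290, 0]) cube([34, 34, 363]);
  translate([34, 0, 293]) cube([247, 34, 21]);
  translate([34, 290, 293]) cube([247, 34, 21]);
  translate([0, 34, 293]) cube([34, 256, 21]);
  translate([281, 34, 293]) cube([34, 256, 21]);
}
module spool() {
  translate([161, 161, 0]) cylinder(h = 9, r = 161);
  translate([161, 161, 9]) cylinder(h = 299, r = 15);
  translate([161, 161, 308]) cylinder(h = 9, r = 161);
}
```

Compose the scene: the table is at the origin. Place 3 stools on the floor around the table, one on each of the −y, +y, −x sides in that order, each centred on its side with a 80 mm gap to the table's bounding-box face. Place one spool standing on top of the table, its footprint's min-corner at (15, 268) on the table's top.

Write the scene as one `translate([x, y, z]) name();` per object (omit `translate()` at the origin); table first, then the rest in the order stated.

table();
translate([174, -404, 0]) stool();
translate([174, 916, 0]) stool();
translate([-395, 256, 0]) stool();
translate([15, 268, 770]) spool();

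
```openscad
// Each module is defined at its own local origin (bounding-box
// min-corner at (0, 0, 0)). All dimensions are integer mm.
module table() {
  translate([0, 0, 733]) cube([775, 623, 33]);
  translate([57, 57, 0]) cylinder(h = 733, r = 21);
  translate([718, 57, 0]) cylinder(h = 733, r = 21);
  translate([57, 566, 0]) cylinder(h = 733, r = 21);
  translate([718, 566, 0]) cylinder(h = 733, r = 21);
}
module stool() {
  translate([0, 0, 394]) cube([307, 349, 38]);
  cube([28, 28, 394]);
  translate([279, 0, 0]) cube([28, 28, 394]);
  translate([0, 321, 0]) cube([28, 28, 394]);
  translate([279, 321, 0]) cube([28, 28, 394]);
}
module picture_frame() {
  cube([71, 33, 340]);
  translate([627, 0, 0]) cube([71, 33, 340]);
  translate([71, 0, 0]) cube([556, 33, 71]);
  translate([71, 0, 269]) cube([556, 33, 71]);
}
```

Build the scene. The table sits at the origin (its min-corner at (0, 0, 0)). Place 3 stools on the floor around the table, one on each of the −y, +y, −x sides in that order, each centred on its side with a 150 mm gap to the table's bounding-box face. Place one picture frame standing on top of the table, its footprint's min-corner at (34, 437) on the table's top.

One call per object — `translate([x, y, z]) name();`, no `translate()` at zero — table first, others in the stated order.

table();
translate([234, -499, 0]) stool();
translate([234, 773, 0]) stool();
translate([-457, 137, 0]) stool();
translate([34, 437, 766]) picture_frame();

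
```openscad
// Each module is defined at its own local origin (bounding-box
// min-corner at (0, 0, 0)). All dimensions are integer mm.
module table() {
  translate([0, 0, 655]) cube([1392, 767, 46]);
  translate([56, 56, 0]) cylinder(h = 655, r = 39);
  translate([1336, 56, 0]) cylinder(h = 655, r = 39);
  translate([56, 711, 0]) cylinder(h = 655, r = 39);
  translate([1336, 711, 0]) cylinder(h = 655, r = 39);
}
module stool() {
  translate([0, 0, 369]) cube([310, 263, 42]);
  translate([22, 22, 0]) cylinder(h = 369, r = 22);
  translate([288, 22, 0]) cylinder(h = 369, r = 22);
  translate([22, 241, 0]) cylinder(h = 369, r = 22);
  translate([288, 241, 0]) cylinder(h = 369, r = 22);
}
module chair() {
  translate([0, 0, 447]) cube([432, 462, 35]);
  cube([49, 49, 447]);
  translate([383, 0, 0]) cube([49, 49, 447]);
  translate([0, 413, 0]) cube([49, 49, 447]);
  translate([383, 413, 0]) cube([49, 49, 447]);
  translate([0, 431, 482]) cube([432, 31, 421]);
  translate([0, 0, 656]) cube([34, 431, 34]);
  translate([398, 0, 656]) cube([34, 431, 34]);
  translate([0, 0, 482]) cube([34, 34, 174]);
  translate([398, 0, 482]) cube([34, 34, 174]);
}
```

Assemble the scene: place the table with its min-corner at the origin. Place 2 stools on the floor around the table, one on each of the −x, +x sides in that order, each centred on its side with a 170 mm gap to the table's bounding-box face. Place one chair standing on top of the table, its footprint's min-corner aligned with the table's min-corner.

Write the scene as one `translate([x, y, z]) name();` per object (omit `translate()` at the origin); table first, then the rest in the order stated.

table();
translate([-480, 252, 0]) stool();
translate([1562, 252, 0]) stool();
translate([0, 0, 701]) chair();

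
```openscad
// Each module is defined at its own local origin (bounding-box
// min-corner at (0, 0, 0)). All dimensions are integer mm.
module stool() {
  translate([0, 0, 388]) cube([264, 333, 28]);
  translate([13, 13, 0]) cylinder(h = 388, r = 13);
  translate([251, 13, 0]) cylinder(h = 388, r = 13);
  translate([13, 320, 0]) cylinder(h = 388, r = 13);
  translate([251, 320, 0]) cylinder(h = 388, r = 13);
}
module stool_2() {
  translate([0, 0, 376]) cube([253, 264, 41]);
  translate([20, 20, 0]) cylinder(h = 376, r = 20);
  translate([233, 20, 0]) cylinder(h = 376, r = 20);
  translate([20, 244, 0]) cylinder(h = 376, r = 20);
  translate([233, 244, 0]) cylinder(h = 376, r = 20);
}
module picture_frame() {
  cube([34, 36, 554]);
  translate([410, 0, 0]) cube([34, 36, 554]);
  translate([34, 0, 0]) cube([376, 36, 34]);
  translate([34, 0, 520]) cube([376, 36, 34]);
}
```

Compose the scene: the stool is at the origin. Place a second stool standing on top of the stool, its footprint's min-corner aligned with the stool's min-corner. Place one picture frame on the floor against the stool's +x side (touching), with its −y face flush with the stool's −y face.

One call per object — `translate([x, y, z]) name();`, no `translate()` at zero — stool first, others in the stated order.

stool();
translate([0, 0, 416]) stool_2();
translate([264, 0, 0]) picture_frame();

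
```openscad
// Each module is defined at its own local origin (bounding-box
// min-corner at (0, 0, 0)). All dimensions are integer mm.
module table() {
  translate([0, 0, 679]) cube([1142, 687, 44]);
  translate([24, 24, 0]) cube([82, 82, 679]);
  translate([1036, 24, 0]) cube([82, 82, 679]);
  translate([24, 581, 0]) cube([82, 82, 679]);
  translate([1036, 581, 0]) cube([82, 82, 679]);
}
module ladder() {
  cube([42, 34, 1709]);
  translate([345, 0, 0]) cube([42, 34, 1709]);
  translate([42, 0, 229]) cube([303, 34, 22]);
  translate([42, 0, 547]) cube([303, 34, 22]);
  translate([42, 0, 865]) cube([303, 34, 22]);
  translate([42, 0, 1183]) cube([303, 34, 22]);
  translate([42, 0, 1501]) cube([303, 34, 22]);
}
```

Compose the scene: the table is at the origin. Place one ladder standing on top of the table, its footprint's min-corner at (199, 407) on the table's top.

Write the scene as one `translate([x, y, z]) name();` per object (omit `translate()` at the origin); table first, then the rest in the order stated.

table();
translate([199, 407, 723]) ladder();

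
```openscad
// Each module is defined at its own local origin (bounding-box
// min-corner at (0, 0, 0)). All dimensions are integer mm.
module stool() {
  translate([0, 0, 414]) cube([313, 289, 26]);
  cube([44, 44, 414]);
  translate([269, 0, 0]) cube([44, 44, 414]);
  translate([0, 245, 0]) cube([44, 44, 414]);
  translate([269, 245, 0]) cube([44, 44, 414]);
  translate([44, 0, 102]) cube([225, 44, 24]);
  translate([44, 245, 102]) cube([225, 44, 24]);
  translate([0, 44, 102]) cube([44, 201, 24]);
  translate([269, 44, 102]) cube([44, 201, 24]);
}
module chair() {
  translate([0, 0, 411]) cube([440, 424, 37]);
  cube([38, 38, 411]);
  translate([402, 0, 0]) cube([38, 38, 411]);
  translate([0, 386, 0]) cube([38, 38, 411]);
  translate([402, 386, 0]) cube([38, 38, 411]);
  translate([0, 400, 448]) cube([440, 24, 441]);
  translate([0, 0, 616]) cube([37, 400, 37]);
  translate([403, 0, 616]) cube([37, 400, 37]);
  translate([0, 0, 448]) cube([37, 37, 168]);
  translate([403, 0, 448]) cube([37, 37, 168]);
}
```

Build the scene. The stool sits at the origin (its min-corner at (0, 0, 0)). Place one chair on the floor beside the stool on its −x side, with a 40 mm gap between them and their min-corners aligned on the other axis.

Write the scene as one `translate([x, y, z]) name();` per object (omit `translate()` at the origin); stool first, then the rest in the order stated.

stool();
translate([-480, 0, 0]) chair();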